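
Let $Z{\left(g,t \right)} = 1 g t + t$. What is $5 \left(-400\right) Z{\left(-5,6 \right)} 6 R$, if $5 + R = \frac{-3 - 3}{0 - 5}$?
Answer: $-1094400$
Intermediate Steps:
$R = - \frac{19}{5}$ ($R = -5 + \frac{-3 - 3}{0 - 5} = -5 - \frac{6}{-5} = -5 - - \frac{6}{5} = -5 + \frac{6}{5} = - \frac{19}{5} \approx -3.8$)
$Z{\left(g,t \right)} = t + g t$ ($Z{\left(g,t \right)} = g t + t = t + g t$)
$5 \left(-400\right) Z{\left(-5,6 \right)} 6 R = 5 \left(-400\right) 6 \left(1 - 5\right) 6 \left(- \frac{19}{5}\right) = - 2000 \cdot 6 \left(-4\right) 6 \left(- \frac{19}{5}\right) = - 2000 \left(-24\right) 6 \left(- \frac{19}{5}\right) = - 2000 \left(\left(-144\right) \left(- \frac{19}{5}\right)\right) = \left(-2000\right) \frac{2736}{5} = -1094400$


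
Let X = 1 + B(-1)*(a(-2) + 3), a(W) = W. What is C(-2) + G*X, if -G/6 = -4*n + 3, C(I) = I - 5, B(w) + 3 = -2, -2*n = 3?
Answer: 209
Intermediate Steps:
n = -3/2 (n = -1/2*3 = -3/2 ≈ -1.5000)
B(w) = -5 (B(w) = -3 - 2 = -5)
C(I) = -5 + I
X = -4 (X = 1 - 5*(-2 + 3) = 1 - 5*1 = 1 - 5 = -4)
G = -54 (G = -6*(-4*(-3/2) + 3) = -6*(6 + 3) = -6*9 = -54)
C(-2) + G*X = (-5 - 2) - 54*(-4) = -7 + 216 = 209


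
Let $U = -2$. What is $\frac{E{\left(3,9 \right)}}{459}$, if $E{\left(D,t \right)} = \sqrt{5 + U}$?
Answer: $\frac{\sqrt{3}}{459} \approx 0.0037735$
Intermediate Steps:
$E{\left(D,t \right)} = \sqrt{3}$ ($E{\left(D,t \right)} = \sqrt{5 - 2} = \sqrt{3}$)
$\frac{E{\left(3,9 \right)}}{459} = \frac{\sqrt{3}}{459}$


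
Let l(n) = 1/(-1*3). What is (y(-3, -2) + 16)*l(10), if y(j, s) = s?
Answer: -14/3 ≈ -4.6667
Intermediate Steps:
l(n) = -1/3 (l(n) = 1/(-3) = -1/3)
(y(-3, -2) + 16)*l(10) = (-2 + 16)*(-1/3) = 14*(-1/3) = -14/3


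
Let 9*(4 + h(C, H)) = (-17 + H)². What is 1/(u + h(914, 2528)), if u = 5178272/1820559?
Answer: 1820559/1275425094107 ≈ 1.4274e-6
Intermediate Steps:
u = 5178272/1820559 (u = 5178272*(1/1820559) = 5178272/1820559 ≈ 2.8443)
h(C, H) = -4 + (-17 + H)²/9
1/(u + h(914, 2528)) = 1/(5178272/1820559 + (-4 + (-17 + 2528)²/9)) = 1/(5178272/1820559 + (-4 + (⅑)*2511²)) = 1/(5178272/1820559 + (-4 + (⅑)*6305121)) = 1/(5178272/1820559 + (-4 + 700569)) = 1/(5178272/1820559 + 700565) = 1/(1275425094107/1820559) = 1820559/1275425094107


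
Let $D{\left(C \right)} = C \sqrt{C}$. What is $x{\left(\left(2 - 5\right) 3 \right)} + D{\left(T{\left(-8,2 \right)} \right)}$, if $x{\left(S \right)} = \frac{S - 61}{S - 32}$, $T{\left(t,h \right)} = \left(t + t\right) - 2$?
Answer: $\frac{70}{41} - 54 i \sqrt{2} \approx 1.7073 - 76.368 i$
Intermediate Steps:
$T{\left(t,h \right)} = -2 + 2 t$ ($T{\left(t,h \right)} = 2 t - 2 = -2 + 2 t$)
$x{\left(S \right)} = \frac{-61 + S}{-32 + S}$
$D{\left(C \right)} = C^{\frac{3}{2}}$
$x{\left(\left(2 - 5\right) 3 \right)} + D{\left(T{\left(-8,2 \right)} \right)} = \frac{-61 + \left(2 - 5\right) 3}{-32 + \left(2 - 5\right) 3} + \left(-2 + 2 \left(-8\right)\right)^{\frac{3}{2}} = \frac{-61 - 9}{-32 - 9} + \left(-2 - 16\right)^{\frac{3}{2}} = \frac{-61 - 9}{-32 - 9} + \left(-18\right)^{\frac{3}{2}} = \frac{1}{-41} \left(-70\right) - 54 i \sqrt{2} = \left(- \frac{1}{41}\right) \left(-70\right) - 54 i \sqrt{2} = \frac{70}{41} - 54 i \sqrt{2}$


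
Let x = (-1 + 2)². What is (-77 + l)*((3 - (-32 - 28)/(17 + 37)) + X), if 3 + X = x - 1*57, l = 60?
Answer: 8398/9 ≈ 933.11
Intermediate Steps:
x = 1 (x = 1² = 1)
X = -59 (X = -3 + (1 - 1*57) = -3 + (1 - 57) = -3 - 56 = -59)
(-77 + l)*((3 - (-32 - 28)/(17 + 37)) + X) = (-77 + 60)*((3 - (-32 - 28)/(17 + 37)) - 59) = -17*((3 - (-60)/54) - 59) = -17*((3 - 1*(-10/9)) - 59) = -17*((3 + 10/9) - 59) = -17*(37/9 - 59) = -17*(-494/9) = 8398/9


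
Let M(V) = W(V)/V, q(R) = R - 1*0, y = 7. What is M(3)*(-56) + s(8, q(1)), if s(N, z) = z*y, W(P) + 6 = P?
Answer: 63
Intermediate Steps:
q(R) = R (q(R) = R + 0 = R)
W(P) = -6 + P
s(N, z) = 7*z (s(N, z) = z*7 = 7*z)
M(V) = (-6 + V)/V
M(3)*(-56) + s(8, q(1)) = ((-6 + 3)/3)*(-56) + 7*1 = ((1/3)*(-3))*(-56) + 7 = -1*(-56) + 7 = 56 + 7 = 63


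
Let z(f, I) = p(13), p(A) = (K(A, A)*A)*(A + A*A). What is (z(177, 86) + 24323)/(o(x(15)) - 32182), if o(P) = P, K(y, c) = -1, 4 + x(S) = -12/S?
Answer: -109785/160934 ≈ -0.68217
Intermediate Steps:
x(S) = -4 - 12/S
p(A) = -A*(A + A²) (p(A) = (-A)*(A + A*A) = (-A)*(A + A²) = -A*(A + A²))
z(f, I) = -2366 (z(f, I) = 13²*(-1 - 1*13) = 169*(-1 - 13) = 169*(-14) = -2366)
(z(177, 86) + 24323)/(o(x(15)) - 32182) = (-2366 + 24323)/((-4 - 12/15) - 32182) = 21957/((-4 - 12*1/15) - 32182) = 21957/((-4 - ⅘) - 32182) = 21957/(-24/5 - 32182) = 21957/(-160934/5) = 21957*(-5/160934) = -109785/160934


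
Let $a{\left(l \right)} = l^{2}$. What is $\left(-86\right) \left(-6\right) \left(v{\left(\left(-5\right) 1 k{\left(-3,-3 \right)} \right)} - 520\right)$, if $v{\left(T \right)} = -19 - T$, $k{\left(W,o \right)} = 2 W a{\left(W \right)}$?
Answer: $-417444$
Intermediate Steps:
$k{\left(W,o \right)} = 2 W^{3}$ ($k{\left(W,o \right)} = 2 W W^{2} = 2 W^{3}$)
$\left(-86\right) \left(-6\right) \left(v{\left(\left(-5\right) 1 k{\left(-3,-3 \right)} \right)} - 520\right) = \left(-86\right) \left(-6\right) \left(\left(-19 - \left(-5\right) 1 \cdot 2 \left(-3\right)^{3}\right) - 520\right) = 516 \left(\left(-19 - - 5 \cdot 2 \left(-27\right)\right) - 520\right) = 516 \left(\left(-19 - \left(-5\right) \left(-54\right)\right) - 520\right) = 516 \left(\left(-19 - 270\right) - 520\right) = 516 \left(-289 - 520\right) = 516 \left(-809\right) = -417444$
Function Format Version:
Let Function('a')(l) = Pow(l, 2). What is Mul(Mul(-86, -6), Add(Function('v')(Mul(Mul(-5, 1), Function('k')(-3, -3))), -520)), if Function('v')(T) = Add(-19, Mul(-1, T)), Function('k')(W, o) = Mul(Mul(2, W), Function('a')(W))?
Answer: -417444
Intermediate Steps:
Function('k')(W, o) = Mul(2, Pow(W, 3)) (Function('k')(W, o) = Mul(Mul(2, W), Pow(W, 2)) = Mul(2, Pow(W, 3)))
Mul(Mul(-86, -6), Add(Function('v')(Mul(Mul(-5, 1), Function('k')(-3, -3))), -520)) = Mul(Mul(-86, -6), Add(Add(-19, Mul(-1, Mul(Mul(-5, 1), Mul(2, Pow(-3, 3))))), -520)) = Mul(516, Add(Add(-19, Mul(-1, Mul(-5, Mul(2, -27)))), -520)) = Mul(516, Add(Add(-19, Mul(-1, Mul(-5, -54))), -520)) = Mul(516, Add(Add(-19, Mul(-1, 270)), -520)) = Mul(516, Add(Add(-19, -270), -520)) = Mul(516, Add(-289, -520)) = Mul(516, -809) = -417444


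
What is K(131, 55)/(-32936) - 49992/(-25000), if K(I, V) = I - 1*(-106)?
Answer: 205076439/102925000 ≈ 1.9925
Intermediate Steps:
K(I, V) = 106 + I (K(I, V) = I + 106 = 106 + I)
K(131, 55)/(-32936) - 49992/(-25000) = (106 + 131)/(-32936) - 49992/(-25000) = 237*(-1/32936) - 49992*(-1/25000) = -237/32936 + 6249/3125 = 205076439/102925000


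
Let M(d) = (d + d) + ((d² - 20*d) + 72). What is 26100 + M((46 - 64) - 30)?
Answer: 29340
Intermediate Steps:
M(d) = 72 + d² - 18*d (M(d) = 2*d + (72 + d² - 20*d) = 72 + d² - 18*d)
26100 + M((46 - 64) - 30) = 26100 + (72 + ((46 - 64) - 30)² - 18*((46 - 64) - 30)) = 26100 + (72 + (-18 - 30)² - 18*(-18 - 30)) = 26100 + (72 + (-48)² - 18*(-48)) = 26100 + (72 + 2304 + 864) = 26100 + 3240 = 29340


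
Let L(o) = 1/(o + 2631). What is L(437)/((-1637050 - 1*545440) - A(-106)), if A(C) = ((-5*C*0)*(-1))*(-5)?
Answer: -1/6695879320 ≈ -1.4935e-10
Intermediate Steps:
L(o) = 1/(2631 + o)
A(C) = 0 (A(C) = (0*(-1))*(-5) = 0*(-5) = 0)
L(437)/((-1637050 - 1*545440) - A(-106)) = 1/((2631 + 437)*((-1637050 - 1*545440) - 1*0)) = 1/(3068*((-1637050 - 545440) + 0)) = 1/(3068*(-2182490 + 0)) = (1/3068)/(-2182490) = (1/3068)*(-1/2182490) = -1/6695879320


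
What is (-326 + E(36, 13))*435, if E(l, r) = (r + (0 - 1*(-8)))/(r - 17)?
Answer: -576375/4 ≈ -1.4409e+5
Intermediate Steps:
E(l, r) = (8 + r)/(-17 + r) (E(l, r) = (r + (0 + 8))/(-17 + r) = (r + 8)/(-17 + r) = (8 + r)/(-17 + r))
(-326 + E(36, 13))*435 = (-326 + (8 + 13)/(-17 + 13))*435 = (-326 + 21/(-4))*435 = (-326 - 1/4*21)*435 = (-326 - 21/4)*435 = -1325/4*435 = -576375/4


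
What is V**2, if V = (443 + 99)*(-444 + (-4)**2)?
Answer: 53812864576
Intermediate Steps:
V = -231976 (V = 542*(-444 + 16) = 542*(-428) = -231976)
V**2 = (-231976)**2 = 53812864576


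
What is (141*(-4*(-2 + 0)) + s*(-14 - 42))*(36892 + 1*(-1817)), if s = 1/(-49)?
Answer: 277232800/7 ≈ 3.9605e+7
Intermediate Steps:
s = -1/49 ≈ -0.020408
(141*(-4*(-2 + 0)) + s*(-14 - 42))*(36892 + 1*(-1817)) = (141*(-4*(-2 + 0)) - (-14 - 42)/49)*(36892 + 1*(-1817)) = (141*(-4*(-2)) - 1/49*(-56))*(36892 - 1817) = (141*8 + 8/7)*35075 = (1128 + 8/7)*35075 = (7904/7)*35075 = 277232800/7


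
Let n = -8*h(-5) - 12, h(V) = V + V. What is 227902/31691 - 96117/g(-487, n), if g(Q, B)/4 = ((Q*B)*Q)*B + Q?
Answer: 30294823013585/4212671066252 ≈ 7.1914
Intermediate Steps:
h(V) = 2*V
n = 68 (n = -16*(-5) - 12 = -8*(-10) - 12 = 80 - 12 = 68)
g(Q, B) = 4*Q + 4*B**2*Q**2 (g(Q, B) = 4*(((Q*B)*Q)*B + Q) = 4*(((B*Q)*Q)*B + Q) = 4*((B*Q**2)*B + Q) = 4*(B**2*Q**2 + Q) = 4*(Q + B**2*Q**2) = 4*Q + 4*B**2*Q**2)
227902/31691 - 96117/g(-487, n) = 227902/31691 - 96117*(-1/(1948*(1 - 487*68**2))) = 227902*(1/31691) - 96117*(-1/(1948*(1 - 487*4624))) = 227902/31691 - 96117*(-1/(1948*(1 - 2251888))) = 227902/31691 - 96117/(4*(-487)*(-2251887)) = 227902/31691 - 96117/4386675876 = 227902/31691 - 96117*1/4386675876 = 227902/31691 - 32039/1462225292 = 30294823013585/4212671066252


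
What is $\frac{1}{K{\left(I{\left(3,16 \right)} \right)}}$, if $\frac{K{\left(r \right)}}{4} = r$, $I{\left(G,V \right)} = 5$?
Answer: $\frac{1}{20} \approx 0.05$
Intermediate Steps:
$K{\left(r \right)} = 4 r$
$\frac{1}{K{\left(I{\left(3,16 \right)} \right)}} = \frac{1}{4 \cdot 5} = \frac{1}{20}$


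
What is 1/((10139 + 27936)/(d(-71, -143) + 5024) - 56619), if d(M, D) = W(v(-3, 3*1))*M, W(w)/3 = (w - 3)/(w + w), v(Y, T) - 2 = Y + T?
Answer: -20309/1149722971 ≈ -1.7664e-5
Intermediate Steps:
v(Y, T) = 2 + T + Y (v(Y, T) = 2 + (Y + T) = 2 + (T + Y) = 2 + T + Y)
W(w) = 3*(-3 + w)/(2*w) (W(w) = 3*((w - 3)/(w + w)) = 3*((-3 + w)/((2*w))) = 3*((-3 + w)*(1/(2*w))) = 3*((-3 + w)/(2*w)) = 3*(-3 + w)/(2*w))
d(M, D) = -3*M/4 (d(M, D) = (3*(-3 + (2 + 3*1 - 3))/(2*(2 + 3*1 - 3)))*M = (3*(-3 + (2 + 3 - 3))/(2*(2 + 3 - 3)))*M = ((3/2)*(-3 + 2)/2)*M = ((3/2)*(½)*(-1))*M = -3*M/4)
1/((10139 + 27936)/(d(-71, -143) + 5024) - 56619) = 1/((10139 + 27936)/(-¾*(-71) + 5024) - 56619) = 1/(38075/(213/4 + 5024) - 56619) = 1/(38075/(20309/4) - 56619) = 1/(38075*(4/20309) - 56619) = 1/(152300/20309 - 56619) = 1/(-1149722971/20309) = -20309/1149722971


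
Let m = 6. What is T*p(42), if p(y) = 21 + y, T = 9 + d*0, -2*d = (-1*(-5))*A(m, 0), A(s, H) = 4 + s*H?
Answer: 567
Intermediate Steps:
A(s, H) = 4 + H*s
d = -10 (d = -(-1*(-5))*(4 + 0*6)/2 = -5*(4 + 0)/2 = -5*4/2 = -½*20 = -10)
T = 9 (T = 9 - 10*0 = 9 + 0 = 9)
T*p(42) = 9*(21 + 42) = 9*63 = 567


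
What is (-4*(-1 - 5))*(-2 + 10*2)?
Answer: 432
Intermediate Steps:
(-4*(-1 - 5))*(-2 + 10*2) = (-4*(-6))*(-2 + 20) = 24*18 = 432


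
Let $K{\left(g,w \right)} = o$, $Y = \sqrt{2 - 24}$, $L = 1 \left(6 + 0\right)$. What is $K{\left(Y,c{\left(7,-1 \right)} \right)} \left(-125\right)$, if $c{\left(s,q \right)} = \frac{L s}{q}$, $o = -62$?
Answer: $7750$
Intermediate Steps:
$L = 6$ ($L = 1 \cdot 6 = 6$)
$c{\left(s,q \right)} = \frac{6 s}{q}$
$Y = i \sqrt{22}$ ($Y = \sqrt{-22} = i \sqrt{22} \approx 4.6904 i$)
$K{\left(g,w \right)} = -62$
$K{\left(Y,c{\left(7,-1 \right)} \right)} \left(-125\right) = \left(-62\right) \left(-125\right) = 7750$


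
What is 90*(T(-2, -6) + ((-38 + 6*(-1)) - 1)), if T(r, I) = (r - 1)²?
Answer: -3240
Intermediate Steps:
T(r, I) = (-1 + r)²
90*(T(-2, -6) + ((-38 + 6*(-1)) - 1)) = 90*((-1 - 2)² + ((-38 + 6*(-1)) - 1)) = 90*((-3)² + ((-38 - 6) - 1)) = 90*(9 + (-44 - 1)) = 90*(9 - 45) = 90*(-36) = -3240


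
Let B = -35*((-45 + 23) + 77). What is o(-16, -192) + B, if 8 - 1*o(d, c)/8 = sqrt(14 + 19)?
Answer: -1861 - 8*sqrt(33) ≈ -1907.0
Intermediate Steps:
o(d, c) = 64 - 8*sqrt(33) (o(d, c) = 64 - 8*sqrt(14 + 19) = 64 - 8*sqrt(33))
B = -1925 (B = -35*(-22 + 77) = -35*55 = -1925)
o(-16, -192) + B = (64 - 8*sqrt(33)) - 1925 = -1861 - 8*sqrt(33)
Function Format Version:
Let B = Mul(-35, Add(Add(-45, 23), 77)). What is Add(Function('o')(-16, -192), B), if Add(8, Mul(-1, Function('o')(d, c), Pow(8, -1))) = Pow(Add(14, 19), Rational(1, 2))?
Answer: Add(-1861, Mul(-8, Pow(33, Rational(1, 2)))) ≈ -1907.0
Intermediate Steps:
Function('o')(d, c) = Add(64, Mul(-8, Pow(33, Rational(1, 2)))) (Function('o')(d, c) = Add(64, Mul(-8, Pow(Add(14, 19), Rational(1, 2)))) = Add(64, Mul(-8, Pow(33, Rational(1, 2)))))
B = -1925 (B = Mul(-35, Add(-22, 77)) = Mul(-35, 55) = -1925)
Add(Function('o')(-16, -192), B) = Add(Add(64, Mul(-8, Pow(33, Rational(1, 2)))), -1925) = Add(-1861, Mul(-8, Pow(33, Rational(1, 2))))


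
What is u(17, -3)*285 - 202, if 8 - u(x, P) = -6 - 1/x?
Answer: 64681/17 ≈ 3804.8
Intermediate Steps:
u(x, P) = 14 + 1/x (u(x, P) = 8 - (-6 - 1/x) = 8 + (6 + 1/x) = 14 + 1/x)
u(17, -3)*285 - 202 = (14 + 1/17)*285 - 202 = (239/17)*285 - 202 = 68115/17 - 202 = 64681/17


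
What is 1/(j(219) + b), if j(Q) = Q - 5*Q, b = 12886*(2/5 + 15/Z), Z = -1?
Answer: -5/945058 ≈ -5.2907e-6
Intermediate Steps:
b = -940678/5 (b = 12886*(2/5 + 15/(-1)) = 12886*(2*(1/5) + 15*(-1)) = 12886*(2/5 - 15) = 12886*(-73/5) = -940678/5 ≈ -1.8814e+5)
j(Q) = -4*Q
1/(j(219) + b) = 1/(-4*219 - 940678/5) = 1/(-876 - 940678/5) = 1/(-945058/5) = -5/945058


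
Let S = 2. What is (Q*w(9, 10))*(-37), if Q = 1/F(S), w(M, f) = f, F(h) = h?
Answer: -185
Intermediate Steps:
Q = ½ (Q = 1/2 = ½ ≈ 0.50000)
(Q*w(9, 10))*(-37) = ((½)*10)*(-37) = 5*(-37) = -185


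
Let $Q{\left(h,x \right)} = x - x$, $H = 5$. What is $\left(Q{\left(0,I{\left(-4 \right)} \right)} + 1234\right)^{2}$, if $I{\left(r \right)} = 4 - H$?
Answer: $1522756$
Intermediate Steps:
$I{\left(r \right)} = -1$ ($I{\left(r \right)} = 4 - 5 = -1$)
$Q{\left(h,x \right)} = 0$
$\left(Q{\left(0,I{\left(-4 \right)} \right)} + 1234\right)^{2} = \left(0 + 1234\right)^{2} = 1234^{2} = 1522756$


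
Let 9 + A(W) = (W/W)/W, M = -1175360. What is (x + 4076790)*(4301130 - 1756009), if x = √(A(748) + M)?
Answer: 10375923841590 + 149713*I*√164405914057/22 ≈ 1.0376e+13 + 2.7593e+9*I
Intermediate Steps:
A(W) = -9 + 1/W (A(W) = -9 + (W/W)/W = -9 + 1/W)
x = I*√164405914057/374 (x = √((-9 + 1/748) - 1175360) = √(-6731/748 - 1175360) = √(-879176011/748) = I*√164405914057/374 ≈ 1084.1*I)
(x + 4076790)*(4301130 - 1756009) = (I*√164405914057/374 + 4076790)*(4301130 - 1756009) = (4076790 + I*√164405914057/374)*2545121 = 10375923841590 + 149713*I*√164405914057/22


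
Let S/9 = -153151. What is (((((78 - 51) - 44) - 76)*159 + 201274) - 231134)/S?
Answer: 44647/1378359 ≈ 0.032391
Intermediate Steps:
S = -1378359 (S = 9*(-153151) = -1378359)
(((((78 - 51) - 44) - 76)*159 + 201274) - 231134)/S = (((((78 - 51) - 44) - 76)*159 + 201274) - 231134)/(-1378359) = ((((27 - 44) - 76)*159 + 201274) - 231134)*(-1/1378359) = (((-17 - 76)*159 + 201274) - 231134)*(-1/1378359) = ((-93*159 + 201274) - 231134)*(-1/1378359) = ((-14787 + 201274) - 231134)*(-1/1378359) = (186487 - 231134)*(-1/1378359) = -44647*(-1/1378359) = 44647/1378359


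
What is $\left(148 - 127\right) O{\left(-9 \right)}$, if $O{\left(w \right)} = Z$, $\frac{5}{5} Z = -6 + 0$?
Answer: $-126$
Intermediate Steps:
$Z = -6$ ($Z = -6 + 0 = -6$)
$O{\left(w \right)} = -6$
$\left(148 - 127\right) O{\left(-9 \right)} = \left(148 - 127\right) \left(-6\right) = 21 \left(-6\right) = -126$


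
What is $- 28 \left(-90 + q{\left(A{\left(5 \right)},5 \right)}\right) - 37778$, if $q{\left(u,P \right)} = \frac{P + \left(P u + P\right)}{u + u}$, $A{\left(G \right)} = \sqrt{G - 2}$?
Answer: $-35328 - \frac{140 \sqrt{3}}{3} \approx -35409.0$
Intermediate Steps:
$A{\left(G \right)} = \sqrt{-2 + G}$
$q{\left(u,P \right)} = \frac{2 P + P u}{2 u}$ ($q{\left(u,P \right)} = \frac{P + \left(P + P u\right)}{2 u} = \left(2 P + P u\right) \frac{1}{2 u} = \frac{2 P + P u}{2 u}$)
$- 28 \left(-90 + q{\left(A{\left(5 \right)},5 \right)}\right) - 37778 = - 28 \left(-90 + \left(\frac{1}{2} \cdot 5 + \frac{5}{\sqrt{-2 + 5}}\right)\right) - 37778 = - 28 \left(-90 + \left(\frac{5}{2} + \frac{5}{\sqrt{3}}\right)\right) - 37778 = - 28 \left(-90 + \left(\frac{5}{2} + 5 \frac{\sqrt{3}}{3}\right)\right) - 37778 = - 28 \left(-90 + \left(\frac{5}{2} + \frac{5 \sqrt{3}}{3}\right)\right) - 37778 = - 28 \left(- \frac{175}{2} + \frac{5 \sqrt{3}}{3}\right) - 37778 = \left(2450 - \frac{140 \sqrt{3}}{3}\right) - 37778 = -35328 - \frac{140 \sqrt{3}}{3}$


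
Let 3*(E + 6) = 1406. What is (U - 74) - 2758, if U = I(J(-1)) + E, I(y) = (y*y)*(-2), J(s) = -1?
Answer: -7114/3 ≈ -2371.3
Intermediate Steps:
E = 1388/3 (E = -6 + (⅓)*1406 = -6 + 1406/3 = 1388/3 ≈ 462.67)
I(y) = -2*y² (I(y) = y²*(-2) = -2*y²)
U = 1382/3 (U = -2*(-1)² + 1388/3 = -2*1 + 1388/3 = -2 + 1388/3 = 1382/3 ≈ 460.67)
(U - 74) - 2758 = (1382/3 - 74) - 2758 = 1160/3 - 2758 = -7114/3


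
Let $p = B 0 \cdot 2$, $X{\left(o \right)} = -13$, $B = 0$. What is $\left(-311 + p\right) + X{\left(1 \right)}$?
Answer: $-324$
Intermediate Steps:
$p = 0$ ($p = 0 \cdot 0 \cdot 2 = 0 \cdot 2 = 0$)
$\left(-311 + p\right) + X{\left(1 \right)} = \left(-311 + 0\right) - 13 = -311 - 13 = -324$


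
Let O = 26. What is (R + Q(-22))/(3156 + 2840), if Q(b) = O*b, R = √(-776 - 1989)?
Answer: -143/1499 + I*√2765/5996 ≈ -0.095397 + 0.0087697*I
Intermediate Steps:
R = I*√2765 (R = √(-2765) = I*√2765 ≈ 52.583*I)
Q(b) = 26*b
(R + Q(-22))/(3156 + 2840) = (I*√2765 + 26*(-22))/(3156 + 2840) = (I*√2765 - 572)/5996 = (-572 + I*√2765)*(1/5996) = -143/1499 + I*√2765/5996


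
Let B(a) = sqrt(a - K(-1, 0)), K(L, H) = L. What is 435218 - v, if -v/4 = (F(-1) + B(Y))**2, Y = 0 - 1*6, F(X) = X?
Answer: 435202 - 8*I*sqrt(5) ≈ 4.352e+5 - 17.889*I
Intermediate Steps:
Y = -6 (Y = 0 - 6 = -6)
B(a) = sqrt(1 + a) (B(a) = sqrt(a - 1*(-1)) = sqrt(a + 1) = sqrt(1 + a))
v = -4*(-1 + I*sqrt(5))**2 (v = -4*(-1 + sqrt(1 - 6))**2 = -4*(-1 + sqrt(-5))**2 = -4*(-1 + I*sqrt(5))**2 ≈ 16.0 + 17.889*I)
435218 - v = 435218 - (16 + 8*I*sqrt(5)) = 435218 + (-16 - 8*I*sqrt(5)) = 435202 - 8*I*sqrt(5)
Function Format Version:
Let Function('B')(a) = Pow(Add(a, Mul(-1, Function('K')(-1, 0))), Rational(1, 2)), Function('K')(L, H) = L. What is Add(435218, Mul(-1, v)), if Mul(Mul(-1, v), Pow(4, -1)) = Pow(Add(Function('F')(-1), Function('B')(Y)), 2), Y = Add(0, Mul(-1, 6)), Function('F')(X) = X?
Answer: Add(435202, Mul(-8, I, Pow(5, Rational(1, 2)))) ≈ Add(4.3520e+5, Mul(-17.889, I))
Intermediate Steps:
Y = -6 (Y = Add(0, -6) = -6)
Function('B')(a) = Pow(Add(1, a), Rational(1, 2)) (Function('B')(a) = Pow(Add(a, Mul(-1, -1)), Rational(1, 2)) = Pow(Add(a, 1), Rational(1, 2)) = Pow(Add(1, a), Rational(1, 2)))
v = Mul(-4, Pow(Add(-1, Mul(I, Pow(5, Rational(1, 2)))), 2)) (v = Mul(-4, Pow(Add(-1, Pow(Add(1, -6), Rational(1, 2))), 2)) = Mul(-4, Pow(Add(-1, Pow(-5, Rational(1, 2))), 2)) = Mul(-4, Pow(Add(-1, Mul(I, Pow(5, Rational(1, 2)))), 2)) ≈ Add(16.000, Mul(17.889, I)))
Add(435218, Mul(-1, v)) = Add(435218, Mul(-1, Add(16, Mul(8, I, Pow(5, Rational(1, 2)))))) = Add(435218, Add(-16, Mul(-8, I, Pow(5, Rational(1, 2))))) = Add(435202, Mul(-8, I, Pow(5, Rational(1, 2))))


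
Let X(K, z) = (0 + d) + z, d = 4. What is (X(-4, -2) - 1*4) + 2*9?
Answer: 16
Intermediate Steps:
X(K, z) = 4 + z (X(K, z) = (0 + 4) + z = 4 + z)
(X(-4, -2) - 1*4) + 2*9 = ((4 - 2) - 1*4) + 2*9 = (2 - 4) + 18 = -2 + 18 = 16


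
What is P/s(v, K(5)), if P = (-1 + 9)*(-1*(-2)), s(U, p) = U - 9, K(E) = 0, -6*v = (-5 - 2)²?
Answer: -96/103 ≈ -0.93204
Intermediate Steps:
v = -49/6 (v = -(-5 - 2)²/6 = -⅙*(-7)² = -⅙*49 = -49/6 ≈ -8.1667)
s(U, p) = -9 + U
P = 16 (P = 8*2 = 16)
P/s(v, K(5)) = 16/(-9 - 49/6) = 16/(-103/6) = 16*(-6/103) = -96/103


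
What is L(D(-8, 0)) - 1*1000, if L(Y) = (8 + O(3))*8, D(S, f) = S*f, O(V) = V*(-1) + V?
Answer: -936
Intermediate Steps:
O(V) = 0 (O(V) = -V + V = 0)
L(Y) = 64 (L(Y) = (8 + 0)*8 = 8*8 = 64)
L(D(-8, 0)) - 1*1000 = 64 - 1*1000 = 64 - 1000 = -936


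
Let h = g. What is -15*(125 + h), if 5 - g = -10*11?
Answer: -3600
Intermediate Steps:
g = 115 (g = 5 - (-10)*11 = 5 - 1*(-110) = 5 + 110 = 115)
h = 115
-15*(125 + h) = -15*(125 + 115) = -15*240 = -3600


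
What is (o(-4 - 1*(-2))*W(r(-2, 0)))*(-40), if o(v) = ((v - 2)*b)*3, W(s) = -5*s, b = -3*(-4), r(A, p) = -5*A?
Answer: -288000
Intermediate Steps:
b = 12
o(v) = -72 + 36*v (o(v) = ((v - 2)*12)*3 = ((-2 + v)*12)*3 = (-24 + 12*v)*3 = -72 + 36*v)
(o(-4 - 1*(-2))*W(r(-2, 0)))*(-40) = ((-72 + 36*(-4 - 1*(-2)))*(-(-25)*(-2)))*(-40) = ((-72 + 36*(-4 + 2))*(-5*10))*(-40) = ((-72 + 36*(-2))*(-50))*(-40) = ((-72 - 72)*(-50))*(-40) = -144*(-50)*(-40) = 7200*(-40) = -288000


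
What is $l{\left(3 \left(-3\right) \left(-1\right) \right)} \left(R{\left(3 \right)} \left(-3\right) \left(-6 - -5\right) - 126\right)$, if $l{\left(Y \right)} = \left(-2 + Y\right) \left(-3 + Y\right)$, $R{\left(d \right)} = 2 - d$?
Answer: $-5418$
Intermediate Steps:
$l{\left(Y \right)} = \left(-3 + Y\right) \left(-2 + Y\right)$
$l{\left(3 \left(-3\right) \left(-1\right) \right)} \left(R{\left(3 \right)} \left(-3\right) \left(-6 - -5\right) - 126\right) = \left(6 + \left(3 \left(-3\right) \left(-1\right)\right)^{2} - 5 \cdot 3 \left(-3\right) \left(-1\right)\right) \left(\left(2 - 3\right) \left(-3\right) \left(-6 - -5\right) - 126\right) = \left(6 + \left(\left(-9\right) \left(-1\right)\right)^{2} - 5 \left(\left(-9\right) \left(-1\right)\right)\right) \left(\left(2 - 3\right) \left(-3\right) \left(-6 + 5\right) - 126\right) = \left(6 + 9^{2} - 45\right) \left(\left(-1\right) \left(-3\right) \left(-1\right) - 126\right) = \left(6 + 81 - 45\right) \left(3 \left(-1\right) - 126\right) = 42 \left(-3 - 126\right) = 42 \left(-129\right) = -5418$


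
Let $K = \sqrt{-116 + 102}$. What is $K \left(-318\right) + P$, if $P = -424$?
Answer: $-424 - 318 i \sqrt{14} \approx -424.0 - 1189.8 i$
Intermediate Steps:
$K = i \sqrt{14}$ ($K = \sqrt{-14} = i \sqrt{14} \approx 3.7417 i$)
$K \left(-318\right) + P = i \sqrt{14} \left(-318\right) - 424 = - 318 i \sqrt{14} - 424 = -424 - 318 i \sqrt{14}$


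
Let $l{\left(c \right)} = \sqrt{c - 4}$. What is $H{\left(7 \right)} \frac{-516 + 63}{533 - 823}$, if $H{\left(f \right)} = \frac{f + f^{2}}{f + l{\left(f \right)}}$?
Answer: $\frac{44394}{3335} - \frac{6342 \sqrt{3}}{3335} \approx 10.018$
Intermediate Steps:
$l{\left(c \right)} = \sqrt{-4 + c}$
$H{\left(f \right)} = \frac{f + f^{2}}{f + \sqrt{-4 + f}}$
$H{\left(7 \right)} \frac{-516 + 63}{533 - 823} = \frac{7 \left(1 + 7\right)}{7 + \sqrt{-4 + 7}} \frac{-516 + 63}{533 - 823} = 7 \frac{1}{7 + \sqrt{3}} \cdot 8 \left(- \frac{453}{-290}\right) = \frac{56}{7 + \sqrt{3}} \left(\left(-453\right) \left(- \frac{1}{290}\right)\right) = \frac{56}{7 + \sqrt{3}} \cdot \frac{453}{290} = \frac{12684}{145 \left(7 + \sqrt{3}\right)}$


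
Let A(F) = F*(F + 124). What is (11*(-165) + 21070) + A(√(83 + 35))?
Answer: 19373 + 124*√118 ≈ 20720.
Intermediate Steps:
A(F) = F*(124 + F)
(11*(-165) + 21070) + A(√(83 + 35)) = (11*(-165) + 21070) + √(83 + 35)*(124 + √(83 + 35)) = (-1815 + 21070) + √118*(124 + √118) = 19255 + √118*(124 + √118)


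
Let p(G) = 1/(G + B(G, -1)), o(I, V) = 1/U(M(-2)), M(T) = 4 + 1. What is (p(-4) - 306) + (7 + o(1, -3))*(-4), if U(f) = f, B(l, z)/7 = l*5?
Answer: -241061/720 ≈ -334.81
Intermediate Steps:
M(T) = 5
B(l, z) = 35*l (B(l, z) = 7*(l*5) = 7*(5*l) = 35*l)
o(I, V) = ⅕ (o(I, V) = 1/5 = ⅕)
p(G) = 1/(36*G) (p(G) = 1/(G + 35*G) = 1/(36*G))
(p(-4) - 306) + (7 + o(1, -3))*(-4) = ((1/36)/(-4) - 306) + (7 + ⅕)*(-4) = ((1/36)*(-¼) - 306) + (36/5)*(-4) = (-1/144 - 306) - 144/5 = -44065/144 - 144/5 = -241061/720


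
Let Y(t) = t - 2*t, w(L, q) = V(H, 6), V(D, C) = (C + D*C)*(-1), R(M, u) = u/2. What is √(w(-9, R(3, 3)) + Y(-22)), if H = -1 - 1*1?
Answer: 2*√7 ≈ 5.2915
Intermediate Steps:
R(M, u) = u/2 (R(M, u) = u*(½) = u/2)
H = -2 (H = -1 - 1 = -2)
V(D, C) = -C - C*D (V(D, C) = (C + C*D)*(-1) = -C - C*D)
w(L, q) = 6 (w(L, q) = -1*6*(1 - 2) = -1*6*(-1) = 6)
Y(t) = -t
√(w(-9, R(3, 3)) + Y(-22)) = √(6 - 1*(-22)) = √(6 + 22) = √28 = 2*√7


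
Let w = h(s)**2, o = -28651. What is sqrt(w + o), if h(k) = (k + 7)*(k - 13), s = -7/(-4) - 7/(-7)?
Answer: I*sqrt(4777855)/16 ≈ 136.61*I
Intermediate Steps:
s = 11/4 (s = -7*(-1/4) - 7*(-1/7) = 7/4 + 1 = 11/4 ≈ 2.7500)
h(k) = (-13 + k)*(7 + k) (h(k) = (7 + k)*(-13 + k) = (-13 + k)*(7 + k))
w = 2556801/256 (w = (-91 + (11/4)**2 - 6*11/4)**2 = (-91 + 121/16 - 33/2)**2 = (-1599/16)**2 = 2556801/256 ≈ 9987.5)
sqrt(w + o) = sqrt(2556801/256 - 28651) = sqrt(-4777855/256) = I*sqrt(4777855)/16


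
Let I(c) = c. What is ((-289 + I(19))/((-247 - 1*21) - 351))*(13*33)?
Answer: 115830/619 ≈ 187.12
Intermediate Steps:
((-289 + I(19))/((-247 - 1*21) - 351))*(13*33) = ((-289 + 19)/((-247 - 1*21) - 351))*(13*33) = -270/((-247 - 21) - 351)*429 = -270/(-268 - 351)*429 = -270/(-619)*429 = -270*(-1/619)*429 = (270/619)*429 = 115830/619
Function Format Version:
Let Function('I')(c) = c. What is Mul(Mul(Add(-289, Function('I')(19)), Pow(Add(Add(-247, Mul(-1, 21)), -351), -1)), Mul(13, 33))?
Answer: Rational(115830, 619) ≈ 187.12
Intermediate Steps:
Mul(Mul(Add(-289, Function('I')(19)), Pow(Add(Add(-247, Mul(-1, 21)), -351), -1)), Mul(13, 33)) = Mul(Mul(Add(-289, 19), Pow(Add(Add(-247, Mul(-1, 21)), -351), -1)), Mul(13, 33)) = Mul(Mul(-270, Pow(Add(Add(-247, -21), -351), -1)), 429) = Mul(Mul(-270, Pow(Add(-268, -351), -1)), 429) = Mul(Mul(-270, Pow(-619, -1)), 429) = Mul(Mul(-270, Rational(-1, 619)), 429) = Mul(Rational(270, 619), 429) = Rational(115830, 619)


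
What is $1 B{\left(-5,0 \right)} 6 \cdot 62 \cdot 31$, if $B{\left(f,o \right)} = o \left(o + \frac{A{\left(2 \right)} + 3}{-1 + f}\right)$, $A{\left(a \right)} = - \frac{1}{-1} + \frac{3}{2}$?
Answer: $0$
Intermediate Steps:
$A{\left(a \right)} = \frac{5}{2}$ ($A{\left(a \right)} = \left(-1\right) \left(-1\right) + 3 \cdot \frac{1}{2} = 1 + \frac{3}{2} = \frac{5}{2}$)
$B{\left(f,o \right)} = o \left(o + \frac{11}{2 \left(-1 + f\right)}\right)$ ($B{\left(f,o \right)} = o \left(o + \frac{\frac{5}{2} + 3}{-1 + f}\right) = o \left(o + \frac{11}{2 \left(-1 + f\right)}\right)$)
$1 B{\left(-5,0 \right)} 6 \cdot 62 \cdot 31 = 1 \cdot \frac{1}{2} \cdot 0 \frac{1}{-1 - 5} \left(11 - 0 + 2 \left(-5\right) 0\right) 6 \cdot 62 \cdot 31 = 1 \cdot \frac{1}{2} \cdot 0 \frac{1}{-6} \left(11 + 0 + 0\right) 6 \cdot 62 \cdot 31 = 1 \cdot \frac{1}{2} \cdot 0 \left(- \frac{1}{6}\right) 11 \cdot 6 \cdot 62 \cdot 31 = 1 \cdot 0 \cdot 6 \cdot 62 \cdot 31 = 0 \cdot 6 \cdot 62 \cdot 31 = 0 \cdot 62 \cdot 31 = 0 \cdot 31 = 0$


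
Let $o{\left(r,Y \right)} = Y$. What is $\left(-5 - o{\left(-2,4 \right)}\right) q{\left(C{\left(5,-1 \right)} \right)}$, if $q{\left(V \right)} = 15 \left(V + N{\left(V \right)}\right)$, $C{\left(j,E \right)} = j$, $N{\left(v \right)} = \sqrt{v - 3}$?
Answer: $-675 - 135 \sqrt{2} \approx -865.92$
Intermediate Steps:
$N{\left(v \right)} = \sqrt{-3 + v}$
$q{\left(V \right)} = 15 V + 15 \sqrt{-3 + V}$ ($q{\left(V \right)} = 15 \left(V + \sqrt{-3 + V}\right) = 15 V + 15 \sqrt{-3 + V}$)
$\left(-5 - o{\left(-2,4 \right)}\right) q{\left(C{\left(5,-1 \right)} \right)} = \left(-5 - 4\right) \left(15 \cdot 5 + 15 \sqrt{-3 + 5}\right) = \left(-5 - 4\right) \left(75 + 15 \sqrt{2}\right) = - 9 \left(75 + 15 \sqrt{2}\right) = -675 - 135 \sqrt{2}$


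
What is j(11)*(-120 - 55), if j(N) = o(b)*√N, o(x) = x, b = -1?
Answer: 175*√11 ≈ 580.41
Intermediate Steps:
j(N) = -√N
j(11)*(-120 - 55) = (-√11)*(-120 - 55) = -√11*(-175) = 175*√11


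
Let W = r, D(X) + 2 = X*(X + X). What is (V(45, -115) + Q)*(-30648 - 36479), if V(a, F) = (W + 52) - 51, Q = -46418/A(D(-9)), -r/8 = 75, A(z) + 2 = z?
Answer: 4734467310/79 ≈ 5.9930e+7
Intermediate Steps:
D(X) = -2 + 2*X**2 (D(X) = -2 + X*(X + X) = -2 + X*(2*X) = -2 + 2*X**2)
A(z) = -2 + z
r = -600 (r = -8*75 = -600)
W = -600
Q = -23209/79 (Q = -46418/(-2 + (-2 + 2*(-9)**2)) = -46418/(-2 + (-2 + 2*81)) = -46418/(-2 + (-2 + 162)) = -46418/(-2 + 160) = -46418/158 = -46418*1/158 = -23209/79 ≈ -293.78)
V(a, F) = -599 (V(a, F) = (-600 + 52) - 51 = -548 - 51 = -599)
(V(45, -115) + Q)*(-30648 - 36479) = (-599 - 23209/79)*(-30648 - 36479) = -70530/79*(-67127) = 4734467310/79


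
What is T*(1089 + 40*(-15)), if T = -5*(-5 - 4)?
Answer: 22005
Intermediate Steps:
T = 45 (T = -5*(-9) = 45)
T*(1089 + 40*(-15)) = 45*(1089 + 40*(-15)) = 45*(1089 - 600) = 45*489 = 22005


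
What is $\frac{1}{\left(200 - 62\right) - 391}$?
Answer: $- \frac{1}{253} \approx -0.0039526$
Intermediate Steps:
$\frac{1}{\left(200 - 62\right) - 391} = \frac{1}{138 - 391} = \frac{1}{-253} = - \frac{1}{253}$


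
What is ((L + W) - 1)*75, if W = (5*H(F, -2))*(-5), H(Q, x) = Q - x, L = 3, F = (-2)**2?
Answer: -11100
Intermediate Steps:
F = 4
W = -150 (W = (5*(4 - 1*(-2)))*(-5) = (5*(4 + 2))*(-5) = (5*6)*(-5) = 30*(-5) = -150)
((L + W) - 1)*75 = ((3 - 150) - 1)*75 = (-147 - 1)*75 = -148*75 = -11100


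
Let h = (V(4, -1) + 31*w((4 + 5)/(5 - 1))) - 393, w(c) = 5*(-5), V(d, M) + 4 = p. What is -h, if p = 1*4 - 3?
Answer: 1171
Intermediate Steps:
p = 1 (p = 4 - 3 = 1)
V(d, M) = -3 (V(d, M) = -4 + 1 = -3)
w(c) = -25
h = -1171 (h = (-3 + 31*(-25)) - 393 = (-3 - 775) - 393 = -778 - 393 = -1171)
-h = -1*(-1171) = 1171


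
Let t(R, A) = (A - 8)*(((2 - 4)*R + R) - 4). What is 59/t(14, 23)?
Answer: -59/270 ≈ -0.21852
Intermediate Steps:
t(R, A) = (-8 + A)*(-4 - R) (t(R, A) = (-8 + A)*((-2*R + R) - 4) = (-8 + A)*(-R - 4) = (-8 + A)*(-4 - R))
59/t(14, 23) = 59/(32 - 4*23 + 8*14 - 1*23*14) = 59/(32 - 92 + 112 - 322) = 59/(-270) = 59*(-1/270) = -59/270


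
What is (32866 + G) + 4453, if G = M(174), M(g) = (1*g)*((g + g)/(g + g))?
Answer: 37493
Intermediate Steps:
M(g) = g (M(g) = g*((2*g)/((2*g))) = g*((2*g)*(1/(2*g))) = g*1 = g)
G = 174
(32866 + G) + 4453 = (32866 + 174) + 4453 = 33040 + 4453 = 37493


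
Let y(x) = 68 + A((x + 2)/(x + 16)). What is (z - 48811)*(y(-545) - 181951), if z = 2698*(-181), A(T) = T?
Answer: 51682093987036/529 ≈ 9.7698e+10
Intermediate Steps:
y(x) = 68 + (2 + x)/(16 + x) (y(x) = 68 + (x + 2)/(x + 16) = 68 + (2 + x)/(16 + x))
z = -488338
(z - 48811)*(y(-545) - 181951) = (-488338 - 48811)*((1090 + 69*(-545))/(16 - 545) - 181951) = -537149*((1090 - 37605)/(-529) - 181951) = -537149*(-1/529*(-36515) - 181951) = -537149*(36515/529 - 181951) = -537149*(-96215564/529) = 51682093987036/529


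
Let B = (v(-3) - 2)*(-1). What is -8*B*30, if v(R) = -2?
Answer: -960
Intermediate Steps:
B = 4 (B = (-2 - 2)*(-1) = -4*(-1) = 4)
-8*B*30 = -8*4*30 = -32*30 = -960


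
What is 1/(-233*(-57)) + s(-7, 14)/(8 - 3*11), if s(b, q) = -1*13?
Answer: 172678/332025 ≈ 0.52007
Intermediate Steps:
s(b, q) = -13
1/(-233*(-57)) + s(-7, 14)/(8 - 3*11) = 1/(-233*(-57)) - 13/(8 - 3*11) = -1/233*(-1/57) - 13/(8 - 33) = 1/13281 - 13/(-25) = 1/13281 - 13*(-1/25) = 1/13281 + 13/25 = 172678/332025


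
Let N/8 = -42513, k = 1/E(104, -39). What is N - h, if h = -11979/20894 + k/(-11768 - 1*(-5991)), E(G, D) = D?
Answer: -1601030379007985/4707480882 ≈ -3.4010e+5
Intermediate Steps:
k = -1/39 (k = 1/(-39) = -1/39 ≈ -0.025641)
h = -2698883743/4707480882 (h = -11979/20894 - 1/(39*(-11768 - 1*(-5991))) = -11979*1/20894 - 1/(39*(-11768 + 5991)) = -11979/20894 - 1/39/(-5777) = -11979/20894 - 1/39*(-1/5777) = -11979/20894 + 1/225303 = -2698883743/4707480882 ≈ -0.57332)
N = -340104 (N = 8*(-42513) = -340104)
N - h = -340104 - 1*(-2698883743/4707480882) = -340104 + 2698883743/4707480882 = -1601030379007985/4707480882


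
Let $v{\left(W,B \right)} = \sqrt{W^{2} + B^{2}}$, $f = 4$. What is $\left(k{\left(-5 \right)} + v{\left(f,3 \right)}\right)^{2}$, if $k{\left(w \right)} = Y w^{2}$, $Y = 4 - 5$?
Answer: $400$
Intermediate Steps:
$Y = -1$ ($Y = 4 - 5 = -1$)
$k{\left(w \right)} = - w^{2}$
$v{\left(W,B \right)} = \sqrt{B^{2} + W^{2}}$
$\left(k{\left(-5 \right)} + v{\left(f,3 \right)}\right)^{2} = \left(- \left(-5\right)^{2} + \sqrt{3^{2} + 4^{2}}\right)^{2} = \left(\left(-1\right) 25 + \sqrt{9 + 16}\right)^{2} = \left(-25 + \sqrt{25}\right)^{2} = \left(-25 + 5\right)^{2} = \left(-20\right)^{2} = 400$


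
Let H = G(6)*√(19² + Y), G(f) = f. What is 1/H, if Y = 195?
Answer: √139/1668 ≈ 0.0070682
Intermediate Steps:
H = 12*√139 (H = 6*√(19² + 195) = 6*√(361 + 195) = 6*√556 = 6*(2*√139) = 12*√139 ≈ 141.48)
1/H = 1/(12*√139) = √139/1668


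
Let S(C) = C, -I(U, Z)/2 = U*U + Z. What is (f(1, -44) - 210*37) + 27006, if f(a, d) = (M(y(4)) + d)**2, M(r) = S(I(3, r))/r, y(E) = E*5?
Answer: 2143561/100 ≈ 21436.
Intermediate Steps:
y(E) = 5*E
I(U, Z) = -2*Z - 2*U**2 (I(U, Z) = -2*(U*U + Z) = -2*(U**2 + Z) = -2*(Z + U**2) = -2*Z - 2*U**2)
M(r) = (-18 - 2*r)/r (M(r) = (-2*r - 2*3**2)/r = (-2*r - 2*9)/r = (-2*r - 18)/r = (-18 - 2*r)/r)
f(a, d) = (-29/10 + d)**2 (f(a, d) = ((-2 - 18/(5*4)) + d)**2 = ((-2 - 18/20) + d)**2 = ((-2 - 18*1/20) + d)**2 = ((-2 - 9/10) + d)**2 = (-29/10 + d)**2)
(f(1, -44) - 210*37) + 27006 = ((-29 + 10*(-44))**2/100 - 210*37) + 27006 = ((-29 - 440)**2/100 - 7770) + 27006 = ((1/100)*(-469)**2 - 7770) + 27006 = ((1/100)*219961 - 7770) + 27006 = (219961/100 - 7770) + 27006 = -557039/100 + 27006 = 2143561/100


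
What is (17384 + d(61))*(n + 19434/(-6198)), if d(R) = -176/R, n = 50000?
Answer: 54758375056728/63013 ≈ 8.6900e+8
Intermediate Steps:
(17384 + d(61))*(n + 19434/(-6198)) = (17384 - 176/61)*(50000 + 19434/(-6198)) = (17384 - 176*1/61)*(50000 + 19434*(-1/6198)) = (17384 - 176/61)*(50000 - 3239/1033) = (1060248/61)*(51646761/1033) = 54758375056728/63013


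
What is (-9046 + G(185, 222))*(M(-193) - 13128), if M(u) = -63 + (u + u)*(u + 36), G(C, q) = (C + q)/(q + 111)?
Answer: -3859397633/9 ≈ -4.2882e+8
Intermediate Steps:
G(C, q) = (C + q)/(111 + q)
M(u) = -63 + 2*u*(36 + u) (M(u) = -63 + (2*u)*(36 + u) = -63 + 2*u*(36 + u))
(-9046 + G(185, 222))*(M(-193) - 13128) = (-9046 + (185 + 222)/(111 + 222))*((-63 + 2*(-193)² + 72*(-193)) - 13128) = (-9046 + 407/333)*((-63 + 2*37249 - 13896) - 13128) = (-9046 + (1/333)*407)*((-63 + 74498 - 13896) - 13128) = (-9046 + 11/9)*(60539 - 13128) = -81403/9*47411 = -3859397633/9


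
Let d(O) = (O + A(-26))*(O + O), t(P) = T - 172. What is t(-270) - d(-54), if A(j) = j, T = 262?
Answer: -8550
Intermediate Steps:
t(P) = 90 (t(P) = 262 - 172 = 90)
d(O) = 2*O*(-26 + O) (d(O) = (O - 26)*(O + O) = (-26 + O)*(2*O) = 2*O*(-26 + O))
t(-270) - d(-54) = 90 - 2*(-54)*(-26 - 54) = 90 - 2*(-54)*(-80) = 90 - 1*8640 = 90 - 8640 = -8550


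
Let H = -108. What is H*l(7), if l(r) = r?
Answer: -756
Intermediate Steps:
H*l(7) = -108*7 = -756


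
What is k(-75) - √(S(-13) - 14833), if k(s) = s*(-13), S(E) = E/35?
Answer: 975 - 416*I*√105/35 ≈ 975.0 - 121.79*I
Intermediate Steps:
S(E) = E/35 (S(E) = E*(1/35) = E/35)
k(s) = -13*s
k(-75) - √(S(-13) - 14833) = -13*(-75) - √((1/35)*(-13) - 14833) = 975 - √(-13/35 - 14833) = 975 - √(-519168/35) = 975 - 416*I*√105/35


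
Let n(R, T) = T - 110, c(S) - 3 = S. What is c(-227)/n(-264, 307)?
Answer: -224/197 ≈ -1.1371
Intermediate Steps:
c(S) = 3 + S
n(R, T) = -110 + T
c(-227)/n(-264, 307) = (3 - 227)/(-110 + 307) = -224/197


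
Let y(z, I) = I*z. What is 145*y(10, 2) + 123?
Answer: 3023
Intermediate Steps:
145*y(10, 2) + 123 = 145*(2*10) + 123 = 145*20 + 123 = 2900 + 123 = 3023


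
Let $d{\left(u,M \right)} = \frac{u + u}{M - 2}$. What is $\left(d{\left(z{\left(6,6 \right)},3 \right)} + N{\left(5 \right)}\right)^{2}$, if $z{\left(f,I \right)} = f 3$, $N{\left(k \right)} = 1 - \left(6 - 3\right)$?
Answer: $1156$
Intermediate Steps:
$N{\left(k \right)} = -2$ ($N{\left(k \right)} = 1 - 3 = -2$)
$z{\left(f,I \right)} = 3 f$
$d{\left(u,M \right)} = \frac{2 u}{-2 + M}$
$\left(d{\left(z{\left(6,6 \right)},3 \right)} + N{\left(5 \right)}\right)^{2} = \left(\frac{2 \cdot 3 \cdot 6}{-2 + 3} - 2\right)^{2} = \left(2 \cdot 18 \cdot 1^{-1} - 2\right)^{2} = \left(2 \cdot 18 \cdot 1 - 2\right)^{2} = \left(36 - 2\right)^{2} = 34^{2} = 1156$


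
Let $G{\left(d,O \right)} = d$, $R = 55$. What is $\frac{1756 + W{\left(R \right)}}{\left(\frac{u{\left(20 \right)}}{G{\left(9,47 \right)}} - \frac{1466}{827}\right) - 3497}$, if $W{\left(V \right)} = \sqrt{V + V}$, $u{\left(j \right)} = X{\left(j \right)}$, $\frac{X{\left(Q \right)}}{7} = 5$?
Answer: $- \frac{3267477}{6503105} - \frac{7443 \sqrt{110}}{26012420} \approx -0.50545$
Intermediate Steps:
$X{\left(Q \right)} = 35$ ($X{\left(Q \right)} = 7 \cdot 5 = 35$)
$u{\left(j \right)} = 35$
$W{\left(V \right)} = \sqrt{2} \sqrt{V}$ ($W{\left(V \right)} = \sqrt{2 V} = \sqrt{2} \sqrt{V}$)
$\frac{1756 + W{\left(R \right)}}{\left(\frac{u{\left(20 \right)}}{G{\left(9,47 \right)}} - \frac{1466}{827}\right) - 3497} = \frac{1756 + \sqrt{2} \sqrt{55}}{\left(\frac{35}{9} - \frac{1466}{827}\right) - 3497} = \frac{1756 + \sqrt{110}}{\left(35 \cdot \frac{1}{9} - \frac{1466}{827}\right) - 3497} = \frac{1756 + \sqrt{110}}{\left(\frac{35}{9} - \frac{1466}{827}\right) - 3497} = \frac{1756 + \sqrt{110}}{\frac{15751}{7443} - 3497} = \frac{1756 + \sqrt{110}}{- \frac{26012420}{7443}} = \left(1756 + \sqrt{110}\right) \left(- \frac{7443}{26012420}\right) = - \frac{3267477}{6503105} - \frac{7443 \sqrt{110}}{26012420}$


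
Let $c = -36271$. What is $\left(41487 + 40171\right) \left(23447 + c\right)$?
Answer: $-1047182192$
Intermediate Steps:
$\left(41487 + 40171\right) \left(23447 + c\right) = \left(41487 + 40171\right) \left(23447 - 36271\right) = 81658 \left(-12824\right) = -1047182192$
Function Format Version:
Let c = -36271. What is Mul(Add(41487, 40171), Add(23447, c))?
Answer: -1047182192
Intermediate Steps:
Mul(Add(41487, 40171), Add(23447, c)) = Mul(Add(41487, 40171), Add(23447, -36271)) = Mul(81658, -12824) = -1047182192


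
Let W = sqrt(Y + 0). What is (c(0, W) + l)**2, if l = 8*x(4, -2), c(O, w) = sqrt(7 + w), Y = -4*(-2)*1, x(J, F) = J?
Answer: (32 + sqrt(7 + 2*sqrt(2)))**2 ≈ 1234.5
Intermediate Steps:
Y = 8 (Y = 8*1 = 8)
W = 2*sqrt(2) (W = sqrt(8 + 0) = sqrt(8) = 2*sqrt(2) ≈ 2.8284)
l = 32 (l = 8*4 = 32)
(c(0, W) + l)**2 = (sqrt(7 + 2*sqrt(2)) + 32)**2 = (32 + sqrt(7 + 2*sqrt(2)))**2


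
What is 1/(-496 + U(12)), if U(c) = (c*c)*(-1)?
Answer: -1/640 ≈ -0.0015625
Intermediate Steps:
U(c) = -c**2 (U(c) = c**2*(-1) = -c**2)
1/(-496 + U(12)) = 1/(-496 - 1*12**2) = 1/(-496 - 1*144) = 1/(-496 - 144) = 1/(-640) = -1/640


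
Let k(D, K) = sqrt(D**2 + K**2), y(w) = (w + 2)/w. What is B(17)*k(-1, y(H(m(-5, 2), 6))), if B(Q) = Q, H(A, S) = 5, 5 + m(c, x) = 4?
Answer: 17*sqrt(74)/5 ≈ 29.248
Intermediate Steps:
m(c, x) = -1 (m(c, x) = -5 + 4 = -1)
y(w) = (2 + w)/w
B(17)*k(-1, y(H(m(-5, 2), 6))) = 17*sqrt((-1)**2 + ((2 + 5)/5)**2) = 17*sqrt(1 + ((1/5)*7)**2) = 17*sqrt(1 + (7/5)**2) = 17*sqrt(1 + 49/25) = 17*sqrt(74/25) = 17*(sqrt(74)/5) = 17*sqrt(74)/5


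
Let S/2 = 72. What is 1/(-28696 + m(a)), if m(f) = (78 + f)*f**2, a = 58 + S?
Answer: 1/11396424 ≈ 8.7747e-8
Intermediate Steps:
S = 144 (S = 2*72 = 144)
a = 202 (a = 58 + 144 = 202)
m(f) = f**2*(78 + f)
1/(-28696 + m(a)) = 1/(-28696 + 202**2*(78 + 202)) = 1/(-28696 + 40804*280) = 1/(-28696 + 11425120) = 1/11396424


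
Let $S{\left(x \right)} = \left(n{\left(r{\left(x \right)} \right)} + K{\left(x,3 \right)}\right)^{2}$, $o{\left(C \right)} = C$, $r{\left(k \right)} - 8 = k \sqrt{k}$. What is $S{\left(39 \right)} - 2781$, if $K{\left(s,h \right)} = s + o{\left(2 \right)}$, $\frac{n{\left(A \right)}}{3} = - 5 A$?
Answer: $13350235 + 92430 \sqrt{39} \approx 1.3927 \cdot 10^{7}$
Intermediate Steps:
$r{\left(k \right)} = 8 + k^{\frac{3}{2}}$ ($r{\left(k \right)} = 8 + k \sqrt{k} = 8 + k^{\frac{3}{2}}$)
$n{\left(A \right)} = - 15 A$ ($n{\left(A \right)} = 3 \left(- 5 A\right) = - 15 A$)
$K{\left(s,h \right)} = 2 + s$ ($K{\left(s,h \right)} = s + 2 = 2 + s$)
$S{\left(x \right)} = \left(-118 + x - 15 x^{\frac{3}{2}}\right)^{2}$ ($S{\left(x \right)} = \left(- 15 \left(8 + x^{\frac{3}{2}}\right) + \left(2 + x\right)\right)^{2} = \left(\left(-120 - 15 x^{\frac{3}{2}}\right) + \left(2 + x\right)\right)^{2} = \left(-118 + x - 15 x^{\frac{3}{2}}\right)^{2}$)
$S{\left(39 \right)} - 2781 = \left(-118 + 39 - 15 \cdot 39^{\frac{3}{2}}\right)^{2} - 2781 = \left(-118 + 39 - 15 \cdot 39 \sqrt{39}\right)^{2} - 2781 = \left(-118 + 39 - 585 \sqrt{39}\right)^{2} - 2781 = \left(-79 - 585 \sqrt{39}\right)^{2} - 2781 = -2781 + \left(-79 - 585 \sqrt{39}\right)^{2}$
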